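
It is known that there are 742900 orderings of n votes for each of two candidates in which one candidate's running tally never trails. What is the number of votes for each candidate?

13

Such ballot sequences with n votes each are counted by C_n, and C_13 = 742900.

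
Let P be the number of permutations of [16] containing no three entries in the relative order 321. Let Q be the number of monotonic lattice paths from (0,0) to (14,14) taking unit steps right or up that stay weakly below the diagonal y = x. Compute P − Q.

32683230

Permutations of [n] avoiding any single length-3 pattern are counted by C_n; here n = 16. So P = C_16 = 35357670.
Monotone paths in an n×n grid that stay weakly below the diagonal are counted by C_n; here n = 14. So Q = C_14 = 2674440.
P − Q = 35357670 − 2674440 = 32683230.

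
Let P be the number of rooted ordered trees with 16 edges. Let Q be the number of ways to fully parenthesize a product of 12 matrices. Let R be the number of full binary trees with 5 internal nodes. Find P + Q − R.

35416414

Rooted ordered trees with n edges are counted by C_n; here n = 16. So P = C_16 = 35357670.
Parenthesizations of m factors correspond to full binary trees with m leaves, counted by C_{m−1}; m = 12 gives C_11. So Q = C_11 = 58786.
The number of full binary trees on 5 internal nodes is the Catalan number C_5. So R = C_5 = 42.
P + Q − R = 35357670 + 58786 − 42 = 35416414.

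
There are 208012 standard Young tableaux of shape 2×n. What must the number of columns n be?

Standard Young tableaux of shape 2×n are counted by C_n. Since C_12 = 208012, the index is 12.

12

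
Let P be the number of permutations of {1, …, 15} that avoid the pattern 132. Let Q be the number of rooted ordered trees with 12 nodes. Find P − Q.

9636059

Permutations of [n] avoiding any single length-3 pattern are counted by C_n; here n = 15. So P = C_15 = 9694845.
Rooted ordered (plane) trees on m nodes have m−1 edges and are counted by C_{m−1}; m = 12 gives C_11. So Q = C_11 = 58786.
P − Q = 9694845 − 58786 = 9636059.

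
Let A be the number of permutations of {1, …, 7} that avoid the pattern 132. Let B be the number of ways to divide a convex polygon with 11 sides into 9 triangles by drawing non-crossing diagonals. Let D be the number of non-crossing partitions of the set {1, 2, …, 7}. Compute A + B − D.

4862

Permutations of [n] avoiding any single length-3 pattern are counted by C_n; here n = 7. So A = C_7 = 429.
The number of triangulations of an 11-gon is the Catalan number C_9 (index = sides − 2). So B = C_9 = 4862.
Non-crossing partitions of an n-element set are counted by C_n; here n = 7. So D = C_7 = 429.
A + B − D = 429 + 4862 − 429 = 4862.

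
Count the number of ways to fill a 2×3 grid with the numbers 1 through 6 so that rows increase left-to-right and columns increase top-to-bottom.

By the hook-length formula (or a Dyck-path bijection), SYT of shape 2×3 number C_3.
C_3 = 5.

5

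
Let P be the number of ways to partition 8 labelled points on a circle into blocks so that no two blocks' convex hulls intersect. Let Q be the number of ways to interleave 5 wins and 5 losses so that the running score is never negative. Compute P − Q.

1388

Non-crossing partitions of an n-element set are counted by C_n; here n = 8. So P = C_8 = 1430.
Ballot sequences with n votes each where one side never trails are Dyck words, counted by C_n; here n = 5. So Q = C_5 = 42.
P − Q = 1430 − 42 = 1388.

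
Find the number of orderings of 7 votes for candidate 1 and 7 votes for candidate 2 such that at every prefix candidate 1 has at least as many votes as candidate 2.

429

Ballot sequences with n votes each where one side never trails are Dyck words, counted by C_n; here n = 7.
C_7 = C(14,7)/8 = 3432/8 = 429.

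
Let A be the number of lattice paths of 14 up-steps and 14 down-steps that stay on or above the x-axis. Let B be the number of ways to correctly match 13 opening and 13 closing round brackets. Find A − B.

Dyck paths of semilength n (length 2n) are counted by C_n; here n = 14. So A = C_14 = 2674440.
With 13 pairs the number of balanced bracket strings is the Catalan number C_13. So B = C_13 = 742900.
A − B = 2674440 − 742900 = 1931540.

1931540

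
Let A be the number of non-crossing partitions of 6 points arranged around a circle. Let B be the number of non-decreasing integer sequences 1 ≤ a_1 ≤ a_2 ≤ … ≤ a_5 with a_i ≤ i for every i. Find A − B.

90

Non-crossing partitions of an n-element set are counted by C_n; here n = 6. So A = C_6 = 132.
Such sub-staircase sequences of length n are counted by C_n; here n = 5. So B = C_5 = 42.
A − B = 132 − 42 = 90.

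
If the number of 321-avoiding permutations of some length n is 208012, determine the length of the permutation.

12

Permutations of [n] avoiding a fixed length-3 pattern are counted by C_n. The Catalan number equal to 208012 is C_12.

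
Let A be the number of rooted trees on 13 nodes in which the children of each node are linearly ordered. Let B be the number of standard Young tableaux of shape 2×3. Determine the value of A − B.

A rooted plane tree on 13 nodes has 12 edges, and such trees are counted by C_12. So A = C_12 = 208012.
By the hook-length formula (or a Dyck-path bijection), SYT of shape 2×3 number C_3. So B = C_3 = 5.
A − B = 208012 − 5 = 208007.

208007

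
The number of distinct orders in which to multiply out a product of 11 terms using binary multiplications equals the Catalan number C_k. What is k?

10

Parenthesizations of m factors correspond to full binary trees with m leaves, counted by C_{m−1}; m = 11 gives C_10.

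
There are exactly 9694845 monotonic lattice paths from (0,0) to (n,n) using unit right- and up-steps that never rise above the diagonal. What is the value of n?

Such diagonal-avoiding paths in an n×n grid are counted by C_n. Since C_15 = 9694845, the index is 15.

15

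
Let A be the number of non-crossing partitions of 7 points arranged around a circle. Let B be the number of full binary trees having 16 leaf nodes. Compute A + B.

The non-crossing partitions of [7] form a lattice of size C_7. So A = C_7 = 429.
A full binary tree with L leaves has L−1 internal nodes and is counted by C_{L−1}; L = 16 gives C_15. So B = C_15 = 9694845.
A + B = 429 + 9694845 = 9695274.

9695274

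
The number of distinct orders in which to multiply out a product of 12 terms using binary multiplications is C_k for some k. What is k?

11

Ways to associate a product of 12 factors correspond to binary trees on 12 leaves, so the count is C_11.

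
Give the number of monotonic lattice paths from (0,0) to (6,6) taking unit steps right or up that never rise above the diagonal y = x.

Monotone paths in an n×n grid that stay weakly below the diagonal are counted by C_n; here n = 6.
C_6 = 132.

132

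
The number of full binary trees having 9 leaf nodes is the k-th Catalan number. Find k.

8

A full binary tree with L leaves has L−1 internal nodes and is counted by C_{L−1}; L = 9 gives C_8.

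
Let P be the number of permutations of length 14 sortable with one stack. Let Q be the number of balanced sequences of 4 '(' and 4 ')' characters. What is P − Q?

By Knuth's characterisation, the stack-sortable permutations of length 14 are the 231-avoiders, numbering C_14. So P = C_14 = 2674440.
A balanced arrangement of 4 bracket pairs is a Dyck word of semilength 4, so the count is C_4. So Q = C_4 = 14.
P − Q = 2674440 − 14 = 2674426.

2674426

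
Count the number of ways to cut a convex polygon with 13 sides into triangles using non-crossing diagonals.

A convex 13-gon is triangulated into 11 triangles, and the number of such triangulations is the Catalan number C_{13−2} = C_11.
C_11 = C_10 · 2(2·10+1)/(10+2) = 16796 · 42/12 = 58786.

58786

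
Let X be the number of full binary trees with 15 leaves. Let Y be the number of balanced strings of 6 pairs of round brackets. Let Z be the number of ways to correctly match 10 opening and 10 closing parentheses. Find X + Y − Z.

Full binary trees with 15 leaves have 15−1 = 14 internal nodes, so there are C_14 of them. So X = C_14 = 2674440.
A balanced arrangement of 6 bracket pairs is a Dyck word of semilength 6, so the count is C_6. So Y = C_6 = 132.
With 10 pairs the number of balanced bracket strings is the Catalan number C_10. So Z = C_10 = 16796.
X + Y − Z = 2674440 + 132 − 16796 = 2657776.

2657776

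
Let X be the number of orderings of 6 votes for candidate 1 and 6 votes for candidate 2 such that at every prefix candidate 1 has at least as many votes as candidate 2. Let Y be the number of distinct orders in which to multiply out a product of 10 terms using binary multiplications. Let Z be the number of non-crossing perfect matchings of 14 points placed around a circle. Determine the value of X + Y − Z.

Ballot sequences with n votes each where one side never trails are Dyck words, counted by C_n; here n = 6. So X = C_6 = 132.
Ways to associate a product of 10 factors correspond to binary trees on 10 leaves, so the count is C_9. So Y = C_9 = 4862.
Pairing 14 circle points by 7 non-crossing chords gives C_7 matchings. So Z = C_7 = 429.
X + Y − Z = 132 + 4862 − 429 = 4565.

4565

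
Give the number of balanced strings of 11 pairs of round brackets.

With 11 pairs the number of balanced bracket strings is the Catalan number C_11.
C_11 = C(22,11)/12 = 705432/12 = 58786.

58786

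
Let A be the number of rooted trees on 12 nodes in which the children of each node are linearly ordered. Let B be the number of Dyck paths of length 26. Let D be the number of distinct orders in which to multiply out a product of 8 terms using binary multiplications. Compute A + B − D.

A rooted plane tree on 12 nodes has 11 edges, and such trees are counted by C_11. So A = C_11 = 58786.
A Dyck path with 13 up-steps and 13 down-steps has semilength 13, so there are C_13 of them. So B = C_13 = 742900.
Bracketing 8 factors into binary products is counted by C_{8−1} = C_7. So D = C_7 = 429.
A + B − D = 58786 + 742900 − 429 = 801257.

801257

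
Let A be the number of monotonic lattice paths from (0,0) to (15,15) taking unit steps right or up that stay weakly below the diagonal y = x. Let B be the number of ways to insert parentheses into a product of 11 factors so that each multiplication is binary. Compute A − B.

9678049

Sub-diagonal monotone paths from (0,0) to (15,15) biject with Dyck paths of semilength 15, giving C_15. So A = C_15 = 9694845.
Parenthesizations of m factors correspond to full binary trees with m leaves, counted by C_{m−1}; m = 11 gives C_10. So B = C_10 = 16796.
A − B = 9694845 − 16796 = 9678049.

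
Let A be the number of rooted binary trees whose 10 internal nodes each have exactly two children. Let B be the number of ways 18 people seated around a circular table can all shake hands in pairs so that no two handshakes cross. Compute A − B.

The number of full binary trees on 10 internal nodes is the Catalan number C_10. So A = C_10 = 16796.
Non-crossing handshake pairings of 2n people are counted by C_n; 18 people gives n = 9. So B = C_9 = 4862.
A − B = 16796 − 4862 = 11934.

11934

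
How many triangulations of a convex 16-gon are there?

A convex 16-gon is triangulated into 14 triangles, and the number of such triangulations is the Catalan number C_{16−2} = C_14.
C_14 = C_13 · 2(2·13+1)/(13+2) = 742900 · 54/15 = 2674440.

2674440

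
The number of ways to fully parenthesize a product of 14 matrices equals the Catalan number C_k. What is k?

13

Bracketing 14 factors into binary products is counted by C_{14−1} = C_13.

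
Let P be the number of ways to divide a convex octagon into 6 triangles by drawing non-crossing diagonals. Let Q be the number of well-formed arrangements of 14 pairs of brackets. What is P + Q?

Triangulations of a convex m-gon are counted by C_{m−2}; with m = 8 this is C_6. So P = C_6 = 132.
With 14 pairs the number of balanced bracket strings is the Catalan number C_14. So Q = C_14 = 2674440.
P + Q = 132 + 2674440 = 2674572.

2674572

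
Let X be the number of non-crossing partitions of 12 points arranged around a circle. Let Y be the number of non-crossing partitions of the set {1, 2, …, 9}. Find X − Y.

The non-crossing partitions of [12] form a lattice of size C_12. So X = C_12 = 208012.
Non-crossing partitions of an n-element set are counted by C_n; here n = 9. So Y = C_9 = 4862.
X − Y = 208012 − 4862 = 203150.

203150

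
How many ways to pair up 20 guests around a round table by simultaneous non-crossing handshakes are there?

With 20 = 2·10 people, non-crossing handshake pairings are non-crossing perfect matchings on a circle, counted by C_10.
C_10 = 16796.

16796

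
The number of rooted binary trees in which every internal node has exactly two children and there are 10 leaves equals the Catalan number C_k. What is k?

A full binary tree with L leaves has L−1 internal nodes and is counted by C_{L−1}; L = 10 gives C_9.

9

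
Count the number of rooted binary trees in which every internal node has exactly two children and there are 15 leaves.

Full binary trees with 15 leaves have 15−1 = 14 internal nodes, so there are C_14 of them.
C_14 = 2674440.

2674440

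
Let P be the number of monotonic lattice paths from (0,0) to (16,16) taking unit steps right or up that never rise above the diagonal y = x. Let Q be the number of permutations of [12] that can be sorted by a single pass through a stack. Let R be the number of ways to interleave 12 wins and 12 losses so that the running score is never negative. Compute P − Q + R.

Sub-diagonal monotone paths from (0,0) to (16,16) biject with Dyck paths of semilength 16, giving C_16. So P = C_16 = 35357670.
By Knuth's characterisation, the stack-sortable permutations of length 12 are the 231-avoiders, numbering C_12. So Q = C_12 = 208012.
Ballot sequences with n votes each where one side never trails are Dyck words, counted by C_n; here n = 12. So R = C_12 = 208012.
P − Q + R = 35357670 − 208012 + 208012 = 35357670.

35357670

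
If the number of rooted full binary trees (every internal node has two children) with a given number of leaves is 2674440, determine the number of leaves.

15

Full binary trees with L leaves are counted by C_{L−1}. The Catalan number equal to 2674440 is C_14.
So the index is 14, and the number of leaves is 14 + 1 = 15.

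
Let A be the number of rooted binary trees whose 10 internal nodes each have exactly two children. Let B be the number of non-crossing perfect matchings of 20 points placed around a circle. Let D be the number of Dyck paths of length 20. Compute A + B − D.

Full binary trees with n internal nodes are counted by C_n; here n = 10. So A = C_10 = 16796.
Pairing 20 circle points by 10 non-crossing chords gives C_10 matchings. So B = C_10 = 16796.
Paths of 10 up- and 10 down-steps that never dip below the axis are Dyck paths; their count is C_10. So D = C_10 = 16796.
A + B − D = 16796 + 16796 − 16796 = 16796.

16796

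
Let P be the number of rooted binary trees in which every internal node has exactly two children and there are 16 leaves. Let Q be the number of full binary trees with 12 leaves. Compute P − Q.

9636059

A full binary tree with L leaves has L−1 internal nodes and is counted by C_{L−1}; L = 16 gives C_15. So P = C_15 = 9694845.
A full binary tree with L leaves has L−1 internal nodes and is counted by C_{L−1}; L = 12 gives C_11. So Q = C_11 = 58786.
P − Q = 9694845 − 58786 = 9636059.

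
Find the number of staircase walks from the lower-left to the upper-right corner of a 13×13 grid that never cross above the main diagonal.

Sub-diagonal monotone paths from (0,0) to (13,13) biject with Dyck paths of semilength 13, giving C_13.
C_13 = C_12 · 2(2·12+1)/(12+2) = 208012 · 50/14 = 742900.

742900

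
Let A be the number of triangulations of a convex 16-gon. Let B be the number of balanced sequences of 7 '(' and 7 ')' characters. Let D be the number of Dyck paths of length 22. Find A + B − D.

Triangulations of a convex m-gon are counted by C_{m−2}; with m = 16 this is C_14. So A = C_14 = 2674440.
With 7 pairs the number of balanced bracket strings is the Catalan number C_7. So B = C_7 = 429.
A Dyck path with 11 up-steps and 11 down-steps has semilength 11, so there are C_11 of them. So D = C_11 = 58786.
A + B − D = 2674440 + 429 − 58786 = 2616083.

2616083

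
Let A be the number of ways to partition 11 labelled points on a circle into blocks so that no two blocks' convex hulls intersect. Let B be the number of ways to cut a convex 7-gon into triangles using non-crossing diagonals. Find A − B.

58744

The non-crossing partitions of [11] form a lattice of size C_11. So A = C_11 = 58786.
The number of triangulations of a 7-gon is the Catalan number C_5 (index = sides − 2). So B = C_5 = 42.
A − B = 58786 − 42 = 58744.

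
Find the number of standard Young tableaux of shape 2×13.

By the hook-length formula (or a Dyck-path bijection), SYT of shape 2×13 number C_13.
C_13 = 742900.

742900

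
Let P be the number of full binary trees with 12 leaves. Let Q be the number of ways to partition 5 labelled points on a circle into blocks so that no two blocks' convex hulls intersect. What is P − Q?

Full binary trees with 12 leaves have 12−1 = 11 internal nodes, so there are C_11 of them. So P = C_11 = 58786.
The non-crossing partitions of [5] form a lattice of size C_5. So Q = C_5 = 42.
P − Q = 58786 − 42 = 58744.

58744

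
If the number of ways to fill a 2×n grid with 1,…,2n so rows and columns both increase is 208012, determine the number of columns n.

12

Standard Young tableaux of shape 2×n are counted by C_n. Since C_12 = 208012, the index is 12.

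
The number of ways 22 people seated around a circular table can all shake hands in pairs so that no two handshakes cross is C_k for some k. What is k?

With 22 = 2·11 people, non-crossing handshake pairings are non-crossing perfect matchings on a circle, counted by C_11.

11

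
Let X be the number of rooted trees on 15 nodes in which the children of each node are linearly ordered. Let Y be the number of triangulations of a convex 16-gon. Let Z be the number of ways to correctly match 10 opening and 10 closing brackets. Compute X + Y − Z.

5332084

Rooted ordered (plane) trees on m nodes have m−1 edges and are counted by C_{m−1}; m = 15 gives C_14. So X = C_14 = 2674440.
Triangulations of a convex m-gon are counted by C_{m−2}; with m = 16 this is C_14. So Y = C_14 = 2674440.
A balanced arrangement of 10 bracket pairs is a Dyck word of semilength 10, so the count is C_10. So Z = C_10 = 16796.
X + Y − Z = 2674440 + 2674440 − 16796 = 5332084.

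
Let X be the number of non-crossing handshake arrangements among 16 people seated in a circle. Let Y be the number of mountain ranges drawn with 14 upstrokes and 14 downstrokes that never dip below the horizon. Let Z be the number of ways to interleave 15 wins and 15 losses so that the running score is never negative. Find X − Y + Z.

7021835

Non-crossing handshake pairings of 2n people are counted by C_n; 16 people gives n = 8. So X = C_8 = 1430.
A Dyck path with 14 up-steps and 14 down-steps has semilength 14, so there are C_14 of them. So Y = C_14 = 2674440.
Ballot sequences with n votes each where one side never trails are Dyck words, counted by C_n; here n = 15. So Z = C_15 = 9694845.
X − Y + Z = 1430 − 2674440 + 9694845 = 7021835.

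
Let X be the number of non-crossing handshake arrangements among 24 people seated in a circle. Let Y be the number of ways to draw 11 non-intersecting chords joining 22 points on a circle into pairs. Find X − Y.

149226

With 24 = 2·12 people, non-crossing handshake pairings are non-crossing perfect matchings on a circle, counted by C_12. So X = C_12 = 208012.
Non-crossing perfect matchings of 2n points on a circle are counted by C_n; with 22 points, n = 11. So Y = C_11 = 58786.
X − Y = 208012 − 58786 = 149226.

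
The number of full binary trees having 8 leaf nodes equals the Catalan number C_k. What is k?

Full binary trees with 8 leaves have 8−1 = 7 internal nodes, so there are C_7 of them.

7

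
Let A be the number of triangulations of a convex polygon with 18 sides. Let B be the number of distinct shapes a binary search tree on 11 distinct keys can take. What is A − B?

35298884

Triangulations of a convex m-gon are counted by C_{m−2}; with m = 18 this is C_16. So A = C_16 = 35357670.
Binary trees (left/right distinguished) on n nodes are counted by C_n; here n = 11. So B = C_11 = 58786.
A − B = 35357670 − 58786 = 35298884.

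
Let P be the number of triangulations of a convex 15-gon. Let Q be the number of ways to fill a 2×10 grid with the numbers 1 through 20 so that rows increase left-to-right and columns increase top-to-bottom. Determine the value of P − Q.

Triangulations of a convex m-gon are counted by C_{m−2}; with m = 15 this is C_13. So P = C_13 = 742900.
Standard Young tableaux of shape 2×n are counted by C_n; here n = 10. So Q = C_10 = 16796.
P − Q = 742900 − 16796 = 726104.

726104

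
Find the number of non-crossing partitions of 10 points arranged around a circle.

The non-crossing partitions of [10] form a lattice of size C_10.
C_10 = 16796.

16796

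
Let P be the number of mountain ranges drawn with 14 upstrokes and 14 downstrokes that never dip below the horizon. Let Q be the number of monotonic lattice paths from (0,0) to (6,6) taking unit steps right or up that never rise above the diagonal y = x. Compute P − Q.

Dyck paths of semilength n (length 2n) are counted by C_n; here n = 14. So P = C_14 = 2674440.
Sub-diagonal monotone paths from (0,0) to (6,6) biject with Dyck paths of semilength 6, giving C_6. So Q = C_6 = 132.
P − Q = 2674440 − 132 = 2674308.

2674308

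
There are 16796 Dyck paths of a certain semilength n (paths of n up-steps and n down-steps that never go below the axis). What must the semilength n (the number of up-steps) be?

Dyck paths of semilength n are counted by C_n; 16796 = C_10.

10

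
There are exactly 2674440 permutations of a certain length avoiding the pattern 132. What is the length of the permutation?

Permutations of [n] avoiding a fixed length-3 pattern are counted by C_n; 2674440 = C_14.

14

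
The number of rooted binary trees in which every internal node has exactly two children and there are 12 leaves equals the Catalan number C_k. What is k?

Full binary trees with 12 leaves have 12−1 = 11 internal nodes, so there are C_11 of them.

11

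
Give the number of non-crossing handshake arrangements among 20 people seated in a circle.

16796

With 20 = 2·10 people, non-crossing handshake pairings are non-crossing perfect matchings on a circle, counted by C_10.
C_10 = C_9 · 2(2·9+1)/(9+2) = 4862 · 38/11 = 16796.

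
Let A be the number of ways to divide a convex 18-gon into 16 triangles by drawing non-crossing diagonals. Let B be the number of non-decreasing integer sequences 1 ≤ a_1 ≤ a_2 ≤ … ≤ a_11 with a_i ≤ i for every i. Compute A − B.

35298884

Triangulations of a convex m-gon are counted by C_{m−2}; with m = 18 this is C_16. So A = C_16 = 35357670.
Weakly increasing sequences with a_i ≤ i biject with Dyck paths of semilength 11, so there are C_11. So B = C_11 = 58786.
A − B = 35357670 − 58786 = 35298884.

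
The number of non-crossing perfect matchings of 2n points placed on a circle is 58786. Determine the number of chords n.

Non-crossing pairings of 2n points on a circle are counted by C_n. The Catalan number equal to 58786 is C_11.

11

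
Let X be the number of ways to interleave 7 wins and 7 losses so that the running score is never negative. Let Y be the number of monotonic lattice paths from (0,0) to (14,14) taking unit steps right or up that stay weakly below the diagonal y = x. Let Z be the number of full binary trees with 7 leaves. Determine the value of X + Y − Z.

Reading a vote for the leader as '(' and for the other as ')' turns such a sequence into a balanced string of 7 pairs, so the count is C_7. So X = C_7 = 429.
Sub-diagonal monotone paths from (0,0) to (14,14) biject with Dyck paths of semilength 14, giving C_14. So Y = C_14 = 2674440.
Full binary trees with 7 leaves have 7−1 = 6 internal nodes, so there are C_6 of them. So Z = C_6 = 132.
X + Y − Z = 429 + 2674440 − 132 = 2674737.

2674737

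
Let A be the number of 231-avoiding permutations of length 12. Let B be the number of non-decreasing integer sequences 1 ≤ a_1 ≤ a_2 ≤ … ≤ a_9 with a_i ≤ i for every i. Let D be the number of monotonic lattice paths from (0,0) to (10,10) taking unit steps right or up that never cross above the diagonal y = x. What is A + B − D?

Permutations of [n] avoiding any single length-3 pattern are counted by C_n; here n = 12. So A = C_12 = 208012.
Such sub-staircase sequences of length n are counted by C_n; here n = 9. So B = C_9 = 4862.
Monotone paths in an n×n grid that stay weakly below the diagonal are counted by C_n; here n = 10. So D = C_10 = 16796.
A + B − D = 208012 + 4862 − 16796 = 196078.

196078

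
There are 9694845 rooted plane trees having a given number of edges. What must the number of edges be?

Rooted ordered trees with n edges are counted by C_n; 9694845 = C_15.

15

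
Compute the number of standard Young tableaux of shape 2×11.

58786

By the hook-length formula (or a Dyck-path bijection), SYT of shape 2×11 number C_11.
C_11 = C(22,11)/12 = 705432/12 = 58786.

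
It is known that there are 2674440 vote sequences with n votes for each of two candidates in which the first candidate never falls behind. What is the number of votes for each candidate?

14

Such ballot sequences with n votes each are counted by C_n. The Catalan number equal to 2674440 is C_14.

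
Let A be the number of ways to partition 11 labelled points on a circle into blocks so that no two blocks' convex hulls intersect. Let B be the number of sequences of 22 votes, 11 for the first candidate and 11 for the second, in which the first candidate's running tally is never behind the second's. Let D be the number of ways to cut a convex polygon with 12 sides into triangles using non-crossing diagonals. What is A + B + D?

The non-crossing partitions of [11] form a lattice of size C_11. So A = C_11 = 58786.
Reading a vote for the leader as '(' and for the other as ')' turns such a sequence into a balanced string of 11 pairs, so the count is C_11. So B = C_11 = 58786.
The number of triangulations of a 12-gon is the Catalan number C_10 (index = sides − 2). So D = C_10 = 16796.
A + B + D = 58786 + 58786 + 16796 = 134368.

134368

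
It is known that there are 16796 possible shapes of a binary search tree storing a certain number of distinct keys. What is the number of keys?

Binary search tree shapes on n keys are counted by C_n; 16796 = C_10.

10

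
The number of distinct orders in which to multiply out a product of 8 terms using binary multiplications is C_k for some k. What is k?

Parenthesizations of m factors correspond to full binary trees with m leaves, counted by C_{m−1}; m = 8 gives C_7.

7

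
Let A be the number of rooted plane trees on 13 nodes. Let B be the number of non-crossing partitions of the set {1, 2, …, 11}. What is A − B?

A rooted plane tree on 13 nodes has 12 edges, and such trees are counted by C_12. So A = C_12 = 208012.
The non-crossing partitions of [11] form a lattice of size C_11. So B = C_11 = 58786.
A − B = 208012 − 58786 = 149226.

149226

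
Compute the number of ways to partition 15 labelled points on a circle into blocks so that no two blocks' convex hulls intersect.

9694845

The non-crossing partitions of [15] form a lattice of size C_15.
C_15 = C(30,15)/16 = 155117520/16 = 9694845.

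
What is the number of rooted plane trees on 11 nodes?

16796

A rooted plane tree on 11 nodes has 10 edges, and such trees are counted by C_10.
C_10 = C_9 · 2(2·9+1)/(9+2) = 4862 · 38/11 = 16796.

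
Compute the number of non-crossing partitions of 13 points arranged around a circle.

742900

The non-crossing partitions of [13] form a lattice of size C_13.
C_13 = 742900.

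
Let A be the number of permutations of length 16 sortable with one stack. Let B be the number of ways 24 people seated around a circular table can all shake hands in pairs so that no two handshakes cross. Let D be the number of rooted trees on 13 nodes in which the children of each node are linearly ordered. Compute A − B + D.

35357670

Stack-sortable permutations are exactly the 231-avoiding ones, counted by C_n; here n = 16. So A = C_16 = 35357670.
With 24 = 2·12 people, non-crossing handshake pairings are non-crossing perfect matchings on a circle, counted by C_12. So B = C_12 = 208012.
Rooted ordered (plane) trees on m nodes have m−1 edges and are counted by C_{m−1}; m = 13 gives C_12. So D = C_12 = 208012.
A − B + D = 35357670 − 208012 + 208012 = 35357670.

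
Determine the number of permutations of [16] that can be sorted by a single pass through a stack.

By Knuth's characterisation, the stack-sortable permutations of length 16 are the 231-avoiders, numbering C_16.
C_16 = C(32,16)/17 = 601080390/17 = 35357670.

35357670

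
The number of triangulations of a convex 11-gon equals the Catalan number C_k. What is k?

9

A convex 11-gon is triangulated into 9 triangles, and the number of such triangulations is the Catalan number C_{11−2} = C_9.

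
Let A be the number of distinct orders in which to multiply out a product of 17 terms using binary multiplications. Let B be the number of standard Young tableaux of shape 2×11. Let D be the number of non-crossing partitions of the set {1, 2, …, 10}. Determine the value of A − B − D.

35282088

Bracketing 17 factors into binary products is counted by C_{17−1} = C_16. So A = C_16 = 35357670.
By the hook-length formula (or a Dyck-path bijection), SYT of shape 2×11 number C_11. So B = C_11 = 58786.
Non-crossing partitions of an n-element set are counted by C_n; here n = 10. So D = C_10 = 16796.
A − B − D = 35357670 − 58786 − 16796 = 35282088.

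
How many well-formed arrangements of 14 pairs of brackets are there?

With 14 pairs the number of balanced bracket strings is the Catalan number C_14.
C_14 = C(28,14)/15 = 40116600/15 = 2674440.

2674440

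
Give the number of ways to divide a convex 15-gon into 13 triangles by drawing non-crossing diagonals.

A convex 15-gon is triangulated into 13 triangles, and the number of such triangulations is the Catalan number C_{15−2} = C_13.
C_13 = C(26,13)/14 = 10400600/14 = 742900.

742900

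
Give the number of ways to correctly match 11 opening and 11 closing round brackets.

With 11 pairs the number of balanced bracket strings is the Catalan number C_11.
C_11 = 58786.

58786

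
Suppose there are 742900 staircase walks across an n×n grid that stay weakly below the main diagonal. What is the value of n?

Such diagonal-avoiding paths in an n×n grid are counted by C_n. The Catalan number equal to 742900 is C_13.

13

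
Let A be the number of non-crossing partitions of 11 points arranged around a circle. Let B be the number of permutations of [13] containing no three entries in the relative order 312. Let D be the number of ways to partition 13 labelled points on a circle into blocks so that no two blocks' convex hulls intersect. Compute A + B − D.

58786

Non-crossing partitions of an n-element set are counted by C_n; here n = 11. So A = C_11 = 58786.
For any fixed pattern of length 3, the pattern-avoiding permutations of [13] number C_13. So B = C_13 = 742900.
Non-crossing partitions of an n-element set are counted by C_n; here n = 13. So D = C_13 = 742900.
A + B − D = 58786 + 742900 − 742900 = 58786.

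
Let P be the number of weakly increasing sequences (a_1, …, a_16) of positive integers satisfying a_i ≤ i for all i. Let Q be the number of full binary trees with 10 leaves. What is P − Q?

35352808

Weakly increasing sequences with a_i ≤ i biject with Dyck paths of semilength 16, so there are C_16. So P = C_16 = 35357670.
A full binary tree with L leaves has L−1 internal nodes and is counted by C_{L−1}; L = 10 gives C_9. So Q = C_9 = 4862.
P − Q = 35357670 − 4862 = 35352808.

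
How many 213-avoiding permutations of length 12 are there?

208012

For any fixed pattern of length 3, the pattern-avoiding permutations of [12] number C_12.
C_12 = C(24,12)/13 = 2704156/13 = 208012.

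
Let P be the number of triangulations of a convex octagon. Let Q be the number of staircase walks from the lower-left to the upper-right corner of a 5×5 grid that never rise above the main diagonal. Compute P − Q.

90

The number of triangulations of an 8-gon is the Catalan number C_6 (index = sides − 2). So P = C_6 = 132.
Monotone paths in an n×n grid that stay weakly below the diagonal are counted by C_n; here n = 5. So Q = C_5 = 42.
P − Q = 132 − 42 = 90.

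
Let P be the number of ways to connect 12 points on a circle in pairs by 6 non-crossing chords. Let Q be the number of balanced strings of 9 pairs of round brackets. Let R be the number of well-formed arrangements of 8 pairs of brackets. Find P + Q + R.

6424

Non-crossing perfect matchings of 2n points on a circle are counted by C_n; with 12 points, n = 6. So P = C_6 = 132.
With 9 pairs the number of balanced bracket strings is the Catalan number C_9. So Q = C_9 = 4862.
A balanced arrangement of 8 bracket pairs is a Dyck word of semilength 8, so the count is C_8. So R = C_8 = 1430.
P + Q + R = 132 + 4862 + 1430 = 6424.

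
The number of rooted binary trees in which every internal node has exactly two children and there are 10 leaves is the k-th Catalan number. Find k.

Full binary trees with 10 leaves have 10−1 = 9 internal nodes, so there are C_9 of them.

9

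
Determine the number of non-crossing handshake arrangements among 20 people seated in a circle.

16796

Non-crossing handshake pairings of 2n people are counted by C_n; 20 people gives n = 10.
C_10 = 16796.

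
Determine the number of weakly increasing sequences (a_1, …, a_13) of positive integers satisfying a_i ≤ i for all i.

Such sub-staircase sequences of length n are counted by C_n; here n = 13.
C_13 = C_12 · 2(2·12+1)/(12+2) = 208012 · 50/14 = 742900.

742900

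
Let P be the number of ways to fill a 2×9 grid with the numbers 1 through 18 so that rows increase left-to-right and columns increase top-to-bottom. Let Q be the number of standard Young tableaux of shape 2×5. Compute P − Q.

Standard Young tableaux of shape 2×n are counted by C_n; here n = 9. So P = C_9 = 4862.
Standard Young tableaux of shape 2×n are counted by C_n; here n = 5. So Q = C_5 = 42.
P − Q = 4862 − 42 = 4820.

4820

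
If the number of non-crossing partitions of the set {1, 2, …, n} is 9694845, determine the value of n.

15

Non-crossing partitions of [n] are counted by C_n. The Catalan number equal to 9694845 is C_15.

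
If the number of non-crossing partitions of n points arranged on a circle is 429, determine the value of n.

Non-crossing partitions of [n] are counted by C_n. Since C_7 = 429, the index is 7.

7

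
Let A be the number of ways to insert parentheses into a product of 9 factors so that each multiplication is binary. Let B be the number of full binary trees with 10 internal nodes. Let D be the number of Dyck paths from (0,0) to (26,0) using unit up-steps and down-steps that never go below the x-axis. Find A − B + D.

Bracketing 9 factors into binary products is counted by C_{9−1} = C_8. So A = C_8 = 1430.
Full binary trees with n internal nodes are counted by C_n; here n = 10. So B = C_10 = 16796.
Paths of 13 up- and 13 down-steps that never dip below the axis are Dyck paths; their count is C_13. So D = C_13 = 742900.
A − B + D = 1430 − 16796 + 742900 = 727534.

727534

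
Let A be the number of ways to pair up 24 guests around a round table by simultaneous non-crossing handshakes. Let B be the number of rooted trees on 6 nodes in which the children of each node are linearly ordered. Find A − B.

With 24 = 2·12 people, non-crossing handshake pairings are non-crossing perfect matchings on a circle, counted by C_12. So A = C_12 = 208012.
A rooted plane tree on 6 nodes has 5 edges, and such trees are counted by C_5. So B = C_5 = 42.
A − B = 208012 − 42 = 207970.

207970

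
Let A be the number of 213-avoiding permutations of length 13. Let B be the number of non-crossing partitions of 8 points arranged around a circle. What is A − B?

741470

For any fixed pattern of length 3, the pattern-avoiding permutations of [13] number C_13. So A = C_13 = 742900.
The non-crossing partitions of [8] form a lattice of size C_8. So B = C_8 = 1430.
A − B = 742900 − 1430 = 741470.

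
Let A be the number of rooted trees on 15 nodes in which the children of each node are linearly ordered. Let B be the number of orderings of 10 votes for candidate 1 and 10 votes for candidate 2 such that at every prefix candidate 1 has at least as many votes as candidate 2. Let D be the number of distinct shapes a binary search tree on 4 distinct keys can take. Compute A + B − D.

2691222

Rooted ordered (plane) trees on m nodes have m−1 edges and are counted by C_{m−1}; m = 15 gives C_14. So A = C_14 = 2674440.
Ballot sequences with n votes each where one side never trails are Dyck words, counted by C_n; here n = 10. So B = C_10 = 16796.
There are C_n binary search tree shapes on n keys; with n = 4 that is C_4. So D = C_4 = 14.
A + B − D = 2674440 + 16796 − 14 = 2691222.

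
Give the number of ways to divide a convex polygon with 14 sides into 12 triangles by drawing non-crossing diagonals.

A convex 14-gon is triangulated into 12 triangles, and the number of such triangulations is the Catalan number C_{14−2} = C_12.
C_12 = C_11 · 2(2·11+1)/(11+2) = 58786 · 46/13 = 208012.

208012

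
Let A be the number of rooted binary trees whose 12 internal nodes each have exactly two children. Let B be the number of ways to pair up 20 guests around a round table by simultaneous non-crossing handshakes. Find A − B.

Full binary trees with n internal nodes are counted by C_n; here n = 12. So A = C_12 = 208012.
With 20 = 2·10 people, non-crossing handshake pairings are non-crossing perfect matchings on a circle, counted by C_10. So B = C_10 = 16796.
A − B = 208012 − 16796 = 191216.

191216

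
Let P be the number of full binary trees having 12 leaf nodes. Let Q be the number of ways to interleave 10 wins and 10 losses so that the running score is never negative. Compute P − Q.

Full binary trees with 12 leaves have 12−1 = 11 internal nodes, so there are C_11 of them. So P = C_11 = 58786.
Ballot sequences with n votes each where one side never trails are Dyck words, counted by C_n; here n = 10. So Q = C_10 = 16796.
P − Q = 58786 − 16796 = 41990.

41990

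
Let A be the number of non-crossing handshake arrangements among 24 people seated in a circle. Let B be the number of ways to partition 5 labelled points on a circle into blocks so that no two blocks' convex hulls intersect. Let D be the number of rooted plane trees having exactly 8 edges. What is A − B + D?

209400

With 24 = 2·12 people, non-crossing handshake pairings are non-crossing perfect matchings on a circle, counted by C_12. So A = C_12 = 208012.
The non-crossing partitions of [5] form a lattice of size C_5. So B = C_5 = 42.
A rooted plane tree with 8 edges has 9 nodes, and the count is C_8. So D = C_8 = 1430.
A − B + D = 208012 − 42 + 1430 = 209400.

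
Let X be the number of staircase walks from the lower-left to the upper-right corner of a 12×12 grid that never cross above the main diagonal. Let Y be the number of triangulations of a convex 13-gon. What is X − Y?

Sub-diagonal monotone paths from (0,0) to (12,12) biject with Dyck paths of semilength 12, giving C_12. So X = C_12 = 208012.
A convex 13-gon is triangulated into 11 triangles, and the number of such triangulations is the Catalan number C_{13−2} = C_11. So Y = C_11 = 58786.
X − Y = 208012 − 58786 = 149226.

149226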